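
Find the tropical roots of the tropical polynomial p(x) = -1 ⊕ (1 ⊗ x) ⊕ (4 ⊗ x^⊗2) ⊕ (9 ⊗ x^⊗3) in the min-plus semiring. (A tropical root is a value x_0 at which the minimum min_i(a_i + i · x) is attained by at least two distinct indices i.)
Roots: {-5, -3, -2}

Each tropical root is a break point of the lower envelope of the lines y = a_i + i · x (there are 4 lines, with slopes 0, 1, ..., 3). Only the lines that attain the minimum somewhere contribute to roots; other lines are dominated. Here the surviving (envelope) indices are i = 3, i = 2, i = 1, i = 0.
Intersections between consecutive envelope lines give the roots: for adjacent envelope indices i < j the intersection is x = (a_i − a_j) / (j − i). Reading off the sorted break points: {-5, -3, -2}.
Verification: at each break x_0, at least two indices attain the minimum of min_i(a_i + i · x_0).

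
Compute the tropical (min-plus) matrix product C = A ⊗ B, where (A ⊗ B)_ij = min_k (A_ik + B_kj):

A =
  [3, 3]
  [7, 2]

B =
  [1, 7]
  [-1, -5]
A ⊗ B =
  [2, -2]
  [1, -3]

Apply the min-plus product entry-by-entry:
  C[0][0] = min over k of (A[0][0] + B[0][0] = 3 + 1 = 4, A[0][1] + B[1][0] = 3 + -1 = 2) = 2 (attained at k = 1)
  C[0][1] = min over k of (A[0][0] + B[0][1] = 3 + 7 = 10, A[0][1] + B[1][1] = 3 + -5 = -2) = -2 (attained at k = 1)
  C[1][0] = min over k of (A[1][0] + B[0][0] = 7 + 1 = 8, A[1][1] + B[1][0] = 2 + -1 = 1) = 1 (attained at k = 1)
  C[1][1] = min over k of (A[1][0] + B[0][1] = 7 + 7 = 14, A[1][1] + B[1][1] = 2 + -5 = -3) = -3 (attained at k = 1)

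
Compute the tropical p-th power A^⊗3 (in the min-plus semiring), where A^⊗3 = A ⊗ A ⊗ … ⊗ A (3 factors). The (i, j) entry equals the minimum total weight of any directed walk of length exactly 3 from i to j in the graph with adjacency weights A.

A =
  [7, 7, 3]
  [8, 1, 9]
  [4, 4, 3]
A^⊗3 =
  [10, 8, 9]
  [10, 3, 11]
  [10, 6, 9]

Each entry (A^⊗3)_ij equals the minimum over all length-3 walks i = v_0 → v_1 → … → v_3 = j of Σ_t A[v_t][v_{t+1}]. For example, for (i, j) = (0, 2) we minimise over 9 possible intermediate vertex sequences; the minimum is 9, attained along the walk 0 → 2 → 2 → 2.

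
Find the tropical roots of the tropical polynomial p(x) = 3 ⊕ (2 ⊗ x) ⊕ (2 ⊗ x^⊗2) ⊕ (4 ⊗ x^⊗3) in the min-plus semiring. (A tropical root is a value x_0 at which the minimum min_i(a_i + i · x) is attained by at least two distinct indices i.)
Roots: {-2, 0, 1}

Each tropical root is a break point of the lower envelope of the lines y = a_i + i · x (there are 4 lines, with slopes 0, 1, ..., 3). Only the lines that attain the minimum somewhere contribute to roots; other lines are dominated. Here the surviving (envelope) indices are i = 3, i = 2, i = 1, i = 0.
Intersections between consecutive envelope lines give the roots: for adjacent envelope indices i < j the intersection is x = (a_i − a_j) / (j − i). Reading off the sorted break points: {-2, 0, 1}.
Verification: at each break x_0, at least two indices attain the minimum of min_i(a_i + i · x_0).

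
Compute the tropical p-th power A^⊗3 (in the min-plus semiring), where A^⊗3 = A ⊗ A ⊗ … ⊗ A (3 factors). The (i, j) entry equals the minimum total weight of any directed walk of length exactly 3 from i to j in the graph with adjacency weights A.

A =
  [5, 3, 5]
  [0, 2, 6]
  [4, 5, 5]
A^⊗3 =
  [5, 6, 8]
  [3, 5, 7]
  [7, 8, 10]

Each entry (A^⊗3)_ij equals the minimum over all length-3 walks i = v_0 → v_1 → … → v_3 = j of Σ_t A[v_t][v_{t+1}]. For example, for (i, j) = (0, 2) we minimise over 9 possible intermediate vertex sequences; the minimum is 8, attained along the walk 0 → 1 → 0 → 2.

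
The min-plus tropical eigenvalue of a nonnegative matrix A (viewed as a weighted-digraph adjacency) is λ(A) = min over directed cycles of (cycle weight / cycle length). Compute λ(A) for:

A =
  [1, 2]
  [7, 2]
λ(A) = 1

Enumerate directed cycles and compute their means (weight / length). Sample:
  cycle 0 → 0: weight = 1, length = 1, mean = 1/1 ≈ 1.000
  cycle 1 → 1: weight = 2, length = 1, mean = 2/1 ≈ 2.000
  cycle 0 → 1 → 0: weight = 9, length = 2, mean = 9/2 ≈ 4.500
  cycle 1 → 0 → 1: weight = 9, length = 2, mean = 9/2 ≈ 4.500
Minimum mean = 1.000, attained e.g. along the cycle 0 → 0 with weight 1 and length 1. So λ(A) = 1/1 = 1.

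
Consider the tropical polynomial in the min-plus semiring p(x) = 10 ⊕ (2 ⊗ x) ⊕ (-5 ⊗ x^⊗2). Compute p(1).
p(1) = -3

A tropical monomial a ⊗ x^⊗i evaluates to a + i · x. Evaluating each term at x = 1:
  Term 0 contributes 10 + 0 · 1 = 10
  Term 1 contributes 2 + 1 · 1 = 3
  Term 2 contributes -5 + 2 · 1 = -3
p(1) = ⊕ of these = min[10, 3, -3] = -3.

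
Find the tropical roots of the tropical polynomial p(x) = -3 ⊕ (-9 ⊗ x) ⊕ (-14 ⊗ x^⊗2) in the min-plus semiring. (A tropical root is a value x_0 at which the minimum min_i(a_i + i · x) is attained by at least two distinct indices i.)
Roots: {5, 6}

Each tropical root is a break point of the lower envelope of the lines y = a_i + i · x (there are 3 lines, with slopes 0, 1, ..., 2). Only the lines that attain the minimum somewhere contribute to roots; other lines are dominated. Here the surviving (envelope) indices are i = 2, i = 1, i = 0.
Intersections between consecutive envelope lines give the roots: for adjacent envelope indices i < j the intersection is x = (a_i − a_j) / (j − i). Reading off the sorted break points: {5, 6}.
Verification: at each break x_0, at least two indices attain the minimum of min_i(a_i + i · x_0).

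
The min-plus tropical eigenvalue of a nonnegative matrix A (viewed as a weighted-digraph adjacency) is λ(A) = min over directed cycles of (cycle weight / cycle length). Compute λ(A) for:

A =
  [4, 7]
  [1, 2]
λ(A) = 2

Enumerate directed cycles and compute their means (weight / length). Sample:
  cycle 0 → 0: weight = 4, length = 1, mean = 4/1 ≈ 4.000
  cycle 1 → 1: weight = 2, length = 1, mean = 2/1 ≈ 2.000
  cycle 0 → 1 → 0: weight = 8, length = 2, mean = 8/2 ≈ 4.000
  cycle 1 → 0 → 1: weight = 8, length = 2, mean = 8/2 ≈ 4.000
Minimum mean = 2.000, attained e.g. along the cycle 1 → 1 with weight 2 and length 1. So λ(A) = 2/1 = 2.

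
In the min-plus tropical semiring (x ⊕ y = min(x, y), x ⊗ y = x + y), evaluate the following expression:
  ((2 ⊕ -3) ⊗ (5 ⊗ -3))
((2 ⊕ -3) ⊗ (5 ⊗ -3)) = -1

Expand innermost to outermost. Recall ⊕ takes the minimum of its arguments and ⊗ takes their sum. Working out the expression ((2 ⊕ -3) ⊗ (5 ⊗ -3)) gives -1.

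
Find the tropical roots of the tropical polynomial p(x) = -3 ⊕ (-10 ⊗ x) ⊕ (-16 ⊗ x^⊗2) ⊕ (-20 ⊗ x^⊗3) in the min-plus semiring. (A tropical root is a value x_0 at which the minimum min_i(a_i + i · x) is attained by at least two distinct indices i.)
Roots: {4, 6, 7}

Each tropical root is a break point of the lower envelope of the lines y = a_i + i · x (there are 4 lines, with slopes 0, 1, ..., 3). Only the lines that attain the minimum somewhere contribute to roots; other lines are dominated. Here the surviving (envelope) indices are i = 3, i = 2, i = 1, i = 0.
Intersections between consecutive envelope lines give the roots: for adjacent envelope indices i < j the intersection is x = (a_i − a_j) / (j − i). Reading off the sorted break points: {4, 6, 7}.
Verification: at each break x_0, at least two indices attain the minimum of min_i(a_i + i · x_0).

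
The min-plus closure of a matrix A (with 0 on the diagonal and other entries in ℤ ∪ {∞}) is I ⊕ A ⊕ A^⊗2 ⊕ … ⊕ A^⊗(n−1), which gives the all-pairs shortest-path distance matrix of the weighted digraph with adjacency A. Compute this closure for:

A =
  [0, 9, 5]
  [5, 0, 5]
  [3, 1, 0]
Closure =
  [0, 6, 5]
  [5, 0, 5]
  [3, 1, 0]

This is the Floyd-Warshall all-pairs shortest-path computation. For each intermediate vertex k = 0, 1, …, 2, update dist[i][j] ← min(dist[i][j], dist[i][k] + dist[k][j]). The final matrix gives, for each (i, j), the minimum total weight of any directed path from i to j (possibly empty when i = j).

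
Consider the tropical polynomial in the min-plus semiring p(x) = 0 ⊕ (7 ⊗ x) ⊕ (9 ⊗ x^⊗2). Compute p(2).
p(2) = 0

A tropical monomial a ⊗ x^⊗i evaluates to a + i · x. Evaluating each term at x = 2:
  Term 0 contributes 0 + 0 · 2 = 0
  Term 1 contributes 7 + 1 · 2 = 9
  Term 2 contributes 9 + 2 · 2 = 13
p(2) = ⊕ of these = min[0, 9, 13] = 0.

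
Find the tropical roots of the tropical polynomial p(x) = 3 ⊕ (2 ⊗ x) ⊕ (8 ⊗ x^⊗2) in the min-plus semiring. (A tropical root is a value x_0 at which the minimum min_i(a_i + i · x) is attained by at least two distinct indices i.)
Roots: {-6, 1}

Each tropical root is a break point of the lower envelope of the lines y = a_i + i · x (there are 3 lines, with slopes 0, 1, ..., 2). Only the lines that attain the minimum somewhere contribute to roots; other lines are dominated. Here the surviving (envelope) indices are i = 2, i = 1, i = 0.
Intersections between consecutive envelope lines give the roots: for adjacent envelope indices i < j the intersection is x = (a_i − a_j) / (j − i). Reading off the sorted break points: {-6, 1}.
Verification: at each break x_0, at least two indices attain the minimum of min_i(a_i + i · x_0).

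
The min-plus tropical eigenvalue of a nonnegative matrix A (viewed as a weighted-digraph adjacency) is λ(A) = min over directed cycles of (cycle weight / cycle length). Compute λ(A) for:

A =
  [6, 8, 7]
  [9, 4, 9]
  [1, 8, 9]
λ(A) = 4

Enumerate directed cycles and compute their means (weight / length). Sample:
  cycle 0 → 0: weight = 6, length = 1, mean = 6/1 ≈ 6.000
  cycle 1 → 1: weight = 4, length = 1, mean = 4/1 ≈ 4.000
  cycle 2 → 2: weight = 9, length = 1, mean = 9/1 ≈ 9.000
  cycle 0 → 1 → 0: weight = 17, length = 2, mean = 17/2 ≈ 8.500
  cycle 0 → 2 → 0: weight = 8, length = 2, mean = 8/2 ≈ 4.000
  cycle 1 → 0 → 1: weight = 17, length = 2, mean = 17/2 ≈ 8.500
Minimum mean = 4.000, attained e.g. along the cycle 1 → 1 with weight 4 and length 1. So λ(A) = 4/1 = 4.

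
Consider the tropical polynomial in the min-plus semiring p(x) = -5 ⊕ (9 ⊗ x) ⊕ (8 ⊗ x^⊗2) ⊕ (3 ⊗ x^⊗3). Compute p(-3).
p(-3) = -6

A tropical monomial a ⊗ x^⊗i evaluates to a + i · x. Evaluating each term at x = -3:
  Term 0 contributes -5 + 0 · -3 = -5
  Term 1 contributes 9 + 1 · -3 = 6
  Term 2 contributes 8 + 2 · -3 = 2
  Term 3 contributes 3 + 3 · -3 = -6
p(-3) = ⊕ of these = min[-5, 6, 2, -6] = -6.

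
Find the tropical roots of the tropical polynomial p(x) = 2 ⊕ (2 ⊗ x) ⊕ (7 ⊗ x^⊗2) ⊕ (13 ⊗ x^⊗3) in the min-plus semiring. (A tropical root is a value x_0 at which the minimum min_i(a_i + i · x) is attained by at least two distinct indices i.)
Roots: {-6, -5, 0}

Each tropical root is a break point of the lower envelope of the lines y = a_i + i · x (there are 4 lines, with slopes 0, 1, ..., 3). Only the lines that attain the minimum somewhere contribute to roots; other lines are dominated. Here the surviving (envelope) indices are i = 3, i = 2, i = 1, i = 0.
Intersections between consecutive envelope lines give the roots: for adjacent envelope indices i < j the intersection is x = (a_i − a_j) / (j − i). Reading off the sorted break points: {-6, -5, 0}.
Verification: at each break x_0, at least two indices attain the minimum of min_i(a_i + i · x_0).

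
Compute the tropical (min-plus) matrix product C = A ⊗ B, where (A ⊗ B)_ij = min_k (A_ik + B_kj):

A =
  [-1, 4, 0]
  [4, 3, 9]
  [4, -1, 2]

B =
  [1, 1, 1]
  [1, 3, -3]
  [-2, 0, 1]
A ⊗ B =
  [-2, 0, 0]
  [4, 5, 0]
  [0, 2, -4]

Apply the min-plus product entry-by-entry:
  C[0][0] = min over k of (A[0][0] + B[0][0] = -1 + 1 = 0, A[0][1] + B[1][0] = 4 + 1 = 5, A[0][2] + B[2][0] = 0 + -2 = -2) = -2 (attained at k = 2)
  C[0][1] = min over k of (A[0][0] + B[0][1] = -1 + 1 = 0, A[0][1] + B[1][1] = 4 + 3 = 7, A[0][2] + B[2][1] = 0 + 0 = 0) = 0 (attained at k = 0)
  C[0][2] = min over k of (A[0][0] + B[0][2] = -1 + 1 = 0, A[0][1] + B[1][2] = 4 + -3 = 1, A[0][2] + B[2][2] = 0 + 1 = 1) = 0 (attained at k = 0)
  C[1][0] = min over k of (A[1][0] + B[0][0] = 4 + 1 = 5, A[1][1] + B[1][0] = 3 + 1 = 4, A[1][2] + B[2][0] = 9 + -2 = 7) = 4 (attained at k = 1)
  C[1][1] = min over k of (A[1][0] + B[0][1] = 4 + 1 = 5, A[1][1] + B[1][1] = 3 + 3 = 6, A[1][2] + B[2][1] = 9 + 0 = 9) = 5 (attained at k = 0)
  C[1][2] = min over k of (A[1][0] + B[0][2] = 4 + 1 = 5, A[1][1] + B[1][2] = 3 + -3 = 0, A[1][2] + B[2][2] = 9 + 1 = 10) = 0 (attained at k = 1)
  C[2][0] = min over k of (A[2][0] + B[0][0] = 4 + 1 = 5, A[2][1] + B[1][0] = -1 + 1 = 0, A[2][2] + B[2][0] = 2 + -2 = 0) = 0 (attained at k = 1)
  C[2][1] = min over k of (A[2][0] + B[0][1] = 4 + 1 = 5, A[2][1] + B[1][1] = -1 + 3 = 2, A[2][2] + B[2][1] = 2 + 0 = 2) = 2 (attained at k = 1)
  C[2][2] = min over k of (A[2][0] + B[0][2] = 4 + 1 = 5, A[2][1] + B[1][2] = -1 + -3 = -4, A[2][2] + B[2][2] = 2 + 1 = 3) = -4 (attained at k = 1)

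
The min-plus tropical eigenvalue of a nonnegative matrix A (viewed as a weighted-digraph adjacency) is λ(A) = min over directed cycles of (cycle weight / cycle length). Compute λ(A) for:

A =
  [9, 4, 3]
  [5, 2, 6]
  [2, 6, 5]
λ(A) = 2

Enumerate directed cycles and compute their means (weight / length). Sample:
  cycle 0 → 0: weight = 9, length = 1, mean = 9/1 ≈ 9.000
  cycle 1 → 1: weight = 2, length = 1, mean = 2/1 ≈ 2.000
  cycle 2 → 2: weight = 5, length = 1, mean = 5/1 ≈ 5.000
  cycle 0 → 1 → 0: weight = 9, length = 2, mean = 9/2 ≈ 4.500
  cycle 0 → 2 → 0: weight = 5, length = 2, mean = 5/2 ≈ 2.500
  cycle 1 → 0 → 1: weight = 9, length = 2, mean = 9/2 ≈ 4.500
Minimum mean = 2.000, attained e.g. along the cycle 1 → 1 with weight 2 and length 1. So λ(A) = 2/1 = 2.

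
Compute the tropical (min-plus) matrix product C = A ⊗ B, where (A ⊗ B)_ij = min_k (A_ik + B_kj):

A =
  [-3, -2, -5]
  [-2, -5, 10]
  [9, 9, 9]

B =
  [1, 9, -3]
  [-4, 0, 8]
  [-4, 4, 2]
A ⊗ B =
  [-9, -2, -6]
  [-9, -5, -5]
  [5, 9, 6]

Apply the min-plus product entry-by-entry:
  C[0][0] = min over k of (A[0][0] + B[0][0] = -3 + 1 = -2, A[0][1] + B[1][0] = -2 + -4 = -6, A[0][2] + B[2][0] = -5 + -4 = -9) = -9 (attained at k = 2)
  C[0][1] = min over k of (A[0][0] + B[0][1] = -3 + 9 = 6, A[0][1] + B[1][1] = -2 + 0 = -2, A[0][2] + B[2][1] = -5 + 4 = -1) = -2 (attained at k = 1)
  C[0][2] = min over k of (A[0][0] + B[0][2] = -3 + -3 = -6, A[0][1] + B[1][2] = -2 + 8 = 6, A[0][2] + B[2][2] = -5 + 2 = -3) = -6 (attained at k = 0)
  C[1][0] = min over k of (A[1][0] + B[0][0] = -2 + 1 = -1, A[1][1] + B[1][0] = -5 + -4 = -9, A[1][2] + B[2][0] = 10 + -4 = 6) = -9 (attained at k = 1)
  C[1][1] = min over k of (A[1][0] + B[0][1] = -2 + 9 = 7, A[1][1] + B[1][1] = -5 + 0 = -5, A[1][2] + B[2][1] = 10 + 4 = 14) = -5 (attained at k = 1)
  C[1][2] = min over k of (A[1][0] + B[0][2] = -2 + -3 = -5, A[1][1] + B[1][2] = -5 + 8 = 3, A[1][2] + B[2][2] = 10 + 2 = 12) = -5 (attained at k = 0)
  C[2][0] = min over k of (A[2][0] + B[0][0] = 9 + 1 = 10, A[2][1] + B[1][0] = 9 + -4 = 5, A[2][2] + B[2][0] = 9 + -4 = 5) = 5 (attained at k = 1)
  C[2][1] = min over k of (A[2][0] + B[0][1] = 9 + 9 = 18, A[2][1] + B[1][1] = 9 + 0 = 9, A[2][2] + B[2][1] = 9 + 4 = 13) = 9 (attained at k = 1)
  C[2][2] = min over k of (A[2][0] + B[0][2] = 9 + -3 = 6, A[2][1] + B[1][2] = 9 + 8 = 17, A[2][2] + B[2][2] = 9 + 2 = 11) = 6 (attained at k = 0)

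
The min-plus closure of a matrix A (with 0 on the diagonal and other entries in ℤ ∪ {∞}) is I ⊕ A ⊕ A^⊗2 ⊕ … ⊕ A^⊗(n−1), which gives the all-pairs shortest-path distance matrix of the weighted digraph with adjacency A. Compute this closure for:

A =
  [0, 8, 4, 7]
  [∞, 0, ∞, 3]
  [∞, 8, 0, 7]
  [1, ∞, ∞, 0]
Closure =
  [0, 8, 4, 7]
  [4, 0, 8, 3]
  [8, 8, 0, 7]
  [1, 9, 5, 0]

This is the Floyd-Warshall all-pairs shortest-path computation. For each intermediate vertex k = 0, 1, …, 3, update dist[i][j] ← min(dist[i][j], dist[i][k] + dist[k][j]). The final matrix gives, for each (i, j), the minimum total weight of any directed path from i to j (possibly empty when i = j).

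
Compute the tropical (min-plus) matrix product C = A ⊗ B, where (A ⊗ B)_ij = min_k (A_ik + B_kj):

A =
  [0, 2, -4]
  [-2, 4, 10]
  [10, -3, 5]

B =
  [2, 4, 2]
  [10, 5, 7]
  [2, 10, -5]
A ⊗ B =
  [-2, 4, -9]
  [0, 2, 0]
  [7, 2, 0]

Apply the min-plus product entry-by-entry:
  C[0][0] = min over k of (A[0][0] + B[0][0] = 0 + 2 = 2, A[0][1] + B[1][0] = 2 + 10 = 12, A[0][2] + B[2][0] = -4 + 2 = -2) = -2 (attained at k = 2)
  C[0][1] = min over k of (A[0][0] + B[0][1] = 0 + 4 = 4, A[0][1] + B[1][1] = 2 + 5 = 7, A[0][2] + B[2][1] = -4 + 10 = 6) = 4 (attained at k = 0)
  C[0][2] = min over k of (A[0][0] + B[0][2] = 0 + 2 = 2, A[0][1] + B[1][2] = 2 + 7 = 9, A[0][2] + B[2][2] = -4 + -5 = -9) = -9 (attained at k = 2)
  C[1][0] = min over k of (A[1][0] + B[0][0] = -2 + 2 = 0, A[1][1] + B[1][0] = 4 + 10 = 14, A[1][2] + B[2][0] = 10 + 2 = 12) = 0 (attained at k = 0)
  C[1][1] = min over k of (A[1][0] + B[0][1] = -2 + 4 = 2, A[1][1] + B[1][1] = 4 + 5 = 9, A[1][2] + B[2][1] = 10 + 10 = 20) = 2 (attained at k = 0)
  C[1][2] = min over k of (A[1][0] + B[0][2] = -2 + 2 = 0, A[1][1] + B[1][2] = 4 + 7 = 11, A[1][2] + B[2][2] = 10 + -5 = 5) = 0 (attained at k = 0)
  C[2][0] = min over k of (A[2][0] + B[0][0] = 10 + 2 = 12, A[2][1] + B[1][0] = -3 + 10 = 7, A[2][2] + B[2][0] = 5 + 2 = 7) = 7 (attained at k = 1)
  C[2][1] = min over k of (A[2][0] + B[0][1] = 10 + 4 = 14, A[2][1] + B[1][1] = -3 + 5 = 2, A[2][2] + B[2][1] = 5 + 10 = 15) = 2 (attained at k = 1)
  C[2][2] = min over k of (A[2][0] + B[0][2] = 10 + 2 = 12, A[2][1] + B[1][2] = -3 + 7 = 4, A[2][2] + B[2][2] = 5 + -5 = 0) = 0 (attained at k = 2)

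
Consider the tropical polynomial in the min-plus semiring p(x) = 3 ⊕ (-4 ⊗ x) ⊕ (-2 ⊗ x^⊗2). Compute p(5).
p(5) = 1

A tropical monomial a ⊗ x^⊗i evaluates to a + i · x. Evaluating each term at x = 5:
  Term 0 contributes 3 + 0 · 5 = 3
  Term 1 contributes -4 + 1 · 5 = 1
  Term 2 contributes -2 + 2 · 5 = 8
p(5) = ⊕ of these = min[3, 1, 8] = 1.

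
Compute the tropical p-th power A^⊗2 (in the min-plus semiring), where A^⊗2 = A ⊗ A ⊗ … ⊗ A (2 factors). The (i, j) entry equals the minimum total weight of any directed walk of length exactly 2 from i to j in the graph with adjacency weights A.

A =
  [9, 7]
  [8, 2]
A^⊗2 =
  [15, 9]
  [10, 4]

Each entry (A^⊗2)_ij equals the minimum over all length-2 walks i = v_0 → v_1 → … → v_2 = j of Σ_t A[v_t][v_{t+1}]. For example, for (i, j) = (0, 1) we minimise over 2 possible intermediate vertex sequences; the minimum is 9, attained along the walk 0 → 1 → 1.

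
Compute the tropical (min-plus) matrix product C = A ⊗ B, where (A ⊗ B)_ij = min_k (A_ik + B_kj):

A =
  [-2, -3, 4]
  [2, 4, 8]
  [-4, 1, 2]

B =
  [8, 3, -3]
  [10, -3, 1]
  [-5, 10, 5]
A ⊗ B =
  [-1, -6, -5]
  [3, 1, -1]
  [-3, -2, -7]

Apply the min-plus product entry-by-entry:
  C[0][0] = min over k of (A[0][0] + B[0][0] = -2 + 8 = 6, A[0][1] + B[1][0] = -3 + 10 = 7, A[0][2] + B[2][0] = 4 + -5 = -1) = -1 (attained at k = 2)
  C[0][1] = min over k of (A[0][0] + B[0][1] = -2 + 3 = 1, A[0][1] + B[1][1] = -3 + -3 = -6, A[0][2] + B[2][1] = 4 + 10 = 14) = -6 (attained at k = 1)
  C[0][2] = min over k of (A[0][0] + B[0][2] = -2 + -3 = -5, A[0][1] + B[1][2] = -3 + 1 = -2, A[0][2] + B[2][2] = 4 + 5 = 9) = -5 (attained at k = 0)
  C[1][0] = min over k of (A[1][0] + B[0][0] = 2 + 8 = 10, A[1][1] + B[1][0] = 4 + 10 = 14, A[1][2] + B[2][0] = 8 + -5 = 3) = 3 (attained at k = 2)
  C[1][1] = min over k of (A[1][0] + B[0][1] = 2 + 3 = 5, A[1][1] + B[1][1] = 4 + -3 = 1, A[1][2] + B[2][1] = 8 + 10 = 18) = 1 (attained at k = 1)
  C[1][2] = min over k of (A[1][0] + B[0][2] = 2 + -3 = -1, A[1][1] + B[1][2] = 4 + 1 = 5, A[1][2] + B[2][2] = 8 + 5 = 13) = -1 (attained at k = 0)
  C[2][0] = min over k of (A[2][0] + B[0][0] = -4 + 8 = 4, A[2][1] + B[1][0] = 1 + 10 = 11, A[2][2] + B[2][0] = 2 + -5 = -3) = -3 (attained at k = 2)
  C[2][1] = min over k of (A[2][0] + B[0][1] = -4 + 3 = -1, A[2][1] + B[1][1] = 1 + -3 = -2, A[2][2] + B[2][1] = 2 + 10 = 12) = -2 (attained at k = 1)
  C[2][2] = min over k of (A[2][0] + B[0][2] = -4 + -3 = -7, A[2][1] + B[1][2] = 1 + 1 = 2, A[2][2] + B[2][2] = 2 + 5 = 7) = -7 (attained at k = 0)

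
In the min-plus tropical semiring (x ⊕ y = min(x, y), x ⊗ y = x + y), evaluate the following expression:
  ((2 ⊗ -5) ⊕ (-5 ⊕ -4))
((2 ⊗ -5) ⊕ (-5 ⊕ -4)) = -5

Expand innermost to outermost. Recall ⊕ takes the minimum of its arguments and ⊗ takes their sum. Working out the expression ((2 ⊗ -5) ⊕ (-5 ⊕ -4)) gives -5.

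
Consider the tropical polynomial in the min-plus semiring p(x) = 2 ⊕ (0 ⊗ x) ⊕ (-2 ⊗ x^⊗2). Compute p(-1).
p(-1) = -4

A tropical monomial a ⊗ x^⊗i evaluates to a + i · x. Evaluating each term at x = -1:
  Term 0 contributes 2 + 0 · -1 = 2
  Term 1 contributes 0 + 1 · -1 = -1
  Term 2 contributes -2 + 2 · -1 = -4
p(-1) = ⊕ of these = min[2, -1, -4] = -4.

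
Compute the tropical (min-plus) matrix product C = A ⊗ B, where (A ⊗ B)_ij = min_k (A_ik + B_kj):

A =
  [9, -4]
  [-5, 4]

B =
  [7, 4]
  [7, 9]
A ⊗ B =
  [3, 5]
  [2, -1]

Apply the min-plus product entry-by-entry:
  C[0][0] = min over k of (A[0][0] + B[0][0] = 9 + 7 = 16, A[0][1] + B[1][0] = -4 + 7 = 3) = 3 (attained at k = 1)
  C[0][1] = min over k of (A[0][0] + B[0][1] = 9 + 4 = 13, A[0][1] + B[1][1] = -4 + 9 = 5) = 5 (attained at k = 1)
  C[1][0] = min over k of (A[1][0] + B[0][0] = -5 + 7 = 2, A[1][1] + B[1][0] = 4 + 7 = 11) = 2 (attained at k = 0)
  C[1][1] = min over k of (A[1][0] + B[0][1] = -5 + 4 = -1, A[1][1] + B[1][1] = 4 + 9 = 13) = -1 (attained at k = 0)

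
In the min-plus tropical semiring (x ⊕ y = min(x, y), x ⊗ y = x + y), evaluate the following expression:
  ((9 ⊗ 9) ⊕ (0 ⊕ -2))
((9 ⊗ 9) ⊕ (0 ⊕ -2)) = -2

Expand innermost to outermost. Recall ⊕ takes the minimum of its arguments and ⊗ takes their sum. Working out the expression ((9 ⊗ 9) ⊕ (0 ⊕ -2)) gives -2.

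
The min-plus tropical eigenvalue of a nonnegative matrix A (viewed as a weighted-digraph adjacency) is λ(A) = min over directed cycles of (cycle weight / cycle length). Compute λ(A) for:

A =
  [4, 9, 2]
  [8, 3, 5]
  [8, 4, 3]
λ(A) = 3

Enumerate directed cycles and compute their means (weight / length). Sample:
  cycle 0 → 0: weight = 4, length = 1, mean = 4/1 ≈ 4.000
  cycle 1 → 1: weight = 3, length = 1, mean = 3/1 ≈ 3.000
  cycle 2 → 2: weight = 3, length = 1, mean = 3/1 ≈ 3.000
  cycle 0 → 1 → 0: weight = 17, length = 2, mean = 17/2 ≈ 8.500
  cycle 0 → 2 → 0: weight = 10, length = 2, mean = 10/2 ≈ 5.000
  cycle 1 → 0 → 1: weight = 17, length = 2, mean = 17/2 ≈ 8.500
Minimum mean = 3.000, attained e.g. along the cycle 1 → 1 with weight 3 and length 1. So λ(A) = 3/1 = 3.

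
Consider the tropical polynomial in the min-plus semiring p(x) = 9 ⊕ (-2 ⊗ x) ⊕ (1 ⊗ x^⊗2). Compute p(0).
p(0) = -2

A tropical monomial a ⊗ x^⊗i evaluates to a + i · x. Evaluating each term at x = 0:
  Term 0 contributes 9 + 0 · 0 = 9
  Term 1 contributes -2 + 1 · 0 = -2
  Term 2 contributes 1 + 2 · 0 = 1
p(0) = ⊕ of these = min[9, -2, 1] = -2.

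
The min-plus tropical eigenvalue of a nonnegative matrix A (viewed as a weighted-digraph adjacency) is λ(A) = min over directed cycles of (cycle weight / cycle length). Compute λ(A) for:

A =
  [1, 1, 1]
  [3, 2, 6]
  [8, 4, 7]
λ(A) = 1

Enumerate directed cycles and compute their means (weight / length). Sample:
  cycle 0 → 0: weight = 1, length = 1, mean = 1/1 ≈ 1.000
  cycle 1 → 1: weight = 2, length = 1, mean = 2/1 ≈ 2.000
  cycle 2 → 2: weight = 7, length = 1, mean = 7/1 ≈ 7.000
  cycle 0 → 1 → 0: weight = 4, length = 2, mean = 4/2 ≈ 2.000
  cycle 0 → 2 → 0: weight = 9, length = 2, mean = 9/2 ≈ 4.500
  cycle 1 → 0 → 1: weight = 4, length = 2, mean = 4/2 ≈ 2.000
Minimum mean = 1.000, attained e.g. along the cycle 0 → 0 with weight 1 and length 1. So λ(A) = 1/1 = 1.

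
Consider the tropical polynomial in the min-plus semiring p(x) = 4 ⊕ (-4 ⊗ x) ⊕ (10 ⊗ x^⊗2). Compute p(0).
p(0) = -4

A tropical monomial a ⊗ x^⊗i evaluates to a + i · x. Evaluating each term at x = 0:
  Term 0 contributes 4 + 0 · 0 = 4
  Term 1 contributes -4 + 1 · 0 = -4
  Term 2 contributes 10 + 2 · 0 = 10
p(0) = ⊕ of these = min[4, -4, 10] = -4.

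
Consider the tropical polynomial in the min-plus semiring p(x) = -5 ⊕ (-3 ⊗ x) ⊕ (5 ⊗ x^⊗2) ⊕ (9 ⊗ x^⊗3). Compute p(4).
p(4) = -5

A tropical monomial a ⊗ x^⊗i evaluates to a + i · x. Evaluating each term at x = 4:
  Term 0 contributes -5 + 0 · 4 = -5
  Term 1 contributes -3 + 1 · 4 = 1
  Term 2 contributes 5 + 2 · 4 = 13
  Term 3 contributes 9 + 3 · 4 = 21
p(4) = ⊕ of these = min[-5, 1, 13, 21] = -5.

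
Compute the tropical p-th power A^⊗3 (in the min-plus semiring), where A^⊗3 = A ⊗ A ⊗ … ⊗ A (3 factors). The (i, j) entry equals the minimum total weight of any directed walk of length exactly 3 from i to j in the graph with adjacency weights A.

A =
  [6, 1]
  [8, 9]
A^⊗3 =
  [15, 10]
  [17, 15]

Each entry (A^⊗3)_ij equals the minimum over all length-3 walks i = v_0 → v_1 → … → v_3 = j of Σ_t A[v_t][v_{t+1}]. For example, for (i, j) = (0, 1) we minimise over 4 possible intermediate vertex sequences; the minimum is 10, attained along the walk 0 → 1 → 0 → 1.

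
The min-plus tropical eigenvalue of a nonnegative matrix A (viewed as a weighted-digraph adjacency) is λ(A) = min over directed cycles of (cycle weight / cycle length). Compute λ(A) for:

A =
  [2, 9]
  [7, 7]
λ(A) = 2

Enumerate directed cycles and compute their means (weight / length). Sample:
  cycle 0 → 0: weight = 2, length = 1, mean = 2/1 ≈ 2.000
  cycle 1 → 1: weight = 7, length = 1, mean = 7/1 ≈ 7.000
  cycle 0 → 1 → 0: weight = 16, length = 2, mean = 16/2 ≈ 8.000
  cycle 1 → 0 → 1: weight = 16, length = 2, mean = 16/2 ≈ 8.000
Minimum mean = 2.000, attained e.g. along the cycle 0 → 0 with weight 2 and length 1. So λ(A) = 2/1 = 2.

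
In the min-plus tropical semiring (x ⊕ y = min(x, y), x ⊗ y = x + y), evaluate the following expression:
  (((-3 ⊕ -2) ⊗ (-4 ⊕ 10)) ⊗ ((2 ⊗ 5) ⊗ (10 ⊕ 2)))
(((-3 ⊕ -2) ⊗ (-4 ⊕ 10)) ⊗ ((2 ⊗ 5) ⊗ (10 ⊕ 2))) = 2

Expand innermost to outermost. Recall ⊕ takes the minimum of its arguments and ⊗ takes their sum. Working out the expression (((-3 ⊕ -2) ⊗ (-4 ⊕ 10)) ⊗ ((2 ⊗ 5) ⊗ (10 ⊕ 2))) gives 2.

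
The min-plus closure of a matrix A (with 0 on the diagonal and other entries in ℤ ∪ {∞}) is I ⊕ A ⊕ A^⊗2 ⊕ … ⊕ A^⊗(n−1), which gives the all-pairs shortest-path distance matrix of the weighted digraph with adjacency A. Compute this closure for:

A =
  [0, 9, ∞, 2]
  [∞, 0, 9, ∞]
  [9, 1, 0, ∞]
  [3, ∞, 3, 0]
Closure =
  [0, 6, 5, 2]
  [18, 0, 9, 20]
  [9, 1, 0, 11]
  [3, 4, 3, 0]

This is the Floyd-Warshall all-pairs shortest-path computation. For each intermediate vertex k = 0, 1, …, 3, update dist[i][j] ← min(dist[i][j], dist[i][k] + dist[k][j]). The final matrix gives, for each (i, j), the minimum total weight of any directed path from i to j (possibly empty when i = j).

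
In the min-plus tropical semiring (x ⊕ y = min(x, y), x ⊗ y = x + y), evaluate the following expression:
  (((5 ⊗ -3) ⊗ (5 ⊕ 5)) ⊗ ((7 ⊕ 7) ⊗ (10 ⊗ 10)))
(((5 ⊗ -3) ⊗ (5 ⊕ 5)) ⊗ ((7 ⊕ 7) ⊗ (10 ⊗ 10))) = 34

Expand innermost to outermost. Recall ⊕ takes the minimum of its arguments and ⊗ takes their sum. Working out the expression (((5 ⊗ -3) ⊗ (5 ⊕ 5)) ⊗ ((7 ⊕ 7) ⊗ (10 ⊗ 10))) gives 34.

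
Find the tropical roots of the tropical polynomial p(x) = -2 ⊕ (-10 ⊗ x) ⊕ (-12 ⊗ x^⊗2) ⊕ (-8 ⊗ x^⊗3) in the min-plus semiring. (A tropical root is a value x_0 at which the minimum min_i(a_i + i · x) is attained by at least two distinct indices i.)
Roots: {-4, 2, 8}

Each tropical root is a break point of the lower envelope of the lines y = a_i + i · x (there are 4 lines, with slopes 0, 1, ..., 3). Only the lines that attain the minimum somewhere contribute to roots; other lines are dominated. Here the surviving (envelope) indices are i = 3, i = 2, i = 1, i = 0.
Intersections between consecutive envelope lines give the roots: for adjacent envelope indices i < j the intersection is x = (a_i − a_j) / (j − i). Reading off the sorted break points: {-4, 2, 8}.
Verification: at each break x_0, at least two indices attain the minimum of min_i(a_i + i · x_0).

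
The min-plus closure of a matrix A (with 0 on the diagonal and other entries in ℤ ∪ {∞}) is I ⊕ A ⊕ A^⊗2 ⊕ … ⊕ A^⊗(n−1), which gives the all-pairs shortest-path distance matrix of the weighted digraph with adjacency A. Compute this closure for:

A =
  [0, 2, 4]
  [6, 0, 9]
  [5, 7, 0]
Closure =
  [0, 2, 4]
  [6, 0, 9]
  [5, 7, 0]

This is the Floyd-Warshall all-pairs shortest-path computation. For each intermediate vertex k = 0, 1, …, 2, update dist[i][j] ← min(dist[i][j], dist[i][k] + dist[k][j]). The final matrix gives, for each (i, j), the minimum total weight of any directed path from i to j (possibly empty when i = j).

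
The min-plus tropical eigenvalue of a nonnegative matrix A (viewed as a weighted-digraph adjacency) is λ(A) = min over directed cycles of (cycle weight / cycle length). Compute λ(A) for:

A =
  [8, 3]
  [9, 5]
λ(A) = 5

Enumerate directed cycles and compute their means (weight / length). Sample:
  cycle 0 → 0: weight = 8, length = 1, mean = 8/1 ≈ 8.000
  cycle 1 → 1: weight = 5, length = 1, mean = 5/1 ≈ 5.000
  cycle 0 → 1 → 0: weight = 12, length = 2, mean = 12/2 ≈ 6.000
  cycle 1 → 0 → 1: weight = 12, length = 2, mean = 12/2 ≈ 6.000
Minimum mean = 5.000, attained e.g. along the cycle 1 → 1 with weight 5 and length 1. So λ(A) = 5/1 = 5.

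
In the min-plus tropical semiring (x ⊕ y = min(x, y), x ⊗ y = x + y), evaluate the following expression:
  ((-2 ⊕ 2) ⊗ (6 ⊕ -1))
((-2 ⊕ 2) ⊗ (6 ⊕ -1)) = -3

Expand innermost to outermost. Recall ⊕ takes the minimum of its arguments and ⊗ takes their sum. Working out the expression ((-2 ⊕ 2) ⊗ (6 ⊕ -1)) gives -3.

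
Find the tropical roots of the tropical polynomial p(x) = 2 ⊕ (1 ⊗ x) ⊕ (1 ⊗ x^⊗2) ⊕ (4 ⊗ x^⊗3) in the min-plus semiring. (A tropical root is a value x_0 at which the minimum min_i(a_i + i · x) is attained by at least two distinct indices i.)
Roots: {-3, 0, 1}

Each tropical root is a break point of the lower envelope of the lines y = a_i + i · x (there are 4 lines, with slopes 0, 1, ..., 3). Only the lines that attain the minimum somewhere contribute to roots; other lines are dominated. Here the surviving (envelope) indices are i = 3, i = 2, i = 1, i = 0.
Intersections between consecutive envelope lines give the roots: for adjacent envelope indices i < j the intersection is x = (a_i − a_j) / (j − i). Reading off the sorted break points: {-3, 0, 1}.
Verification: at each break x_0, at least two indices attain the minimum of min_i(a_i + i · x_0).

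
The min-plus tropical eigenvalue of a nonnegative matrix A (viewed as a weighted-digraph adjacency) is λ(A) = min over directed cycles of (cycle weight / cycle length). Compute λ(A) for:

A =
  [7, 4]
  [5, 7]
λ(A) = 9/2

Enumerate directed cycles and compute their means (weight / length). Sample:
  cycle 0 → 0: weight = 7, length = 1, mean = 7/1 ≈ 7.000
  cycle 1 → 1: weight = 7, length = 1, mean = 7/1 ≈ 7.000
  cycle 0 → 1 → 0: weight = 9, length = 2, mean = 9/2 ≈ 4.500
  cycle 1 → 0 → 1: weight = 9, length = 2, mean = 9/2 ≈ 4.500
Minimum mean = 4.500, attained e.g. along the cycle 0 → 1 → 0 with weight 9 and length 2. So λ(A) = 9/2 = 9/2.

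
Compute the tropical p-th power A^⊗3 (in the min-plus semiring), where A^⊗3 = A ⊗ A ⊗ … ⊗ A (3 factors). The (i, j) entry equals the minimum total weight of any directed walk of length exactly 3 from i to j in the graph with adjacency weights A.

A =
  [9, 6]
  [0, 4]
A^⊗3 =
  [10, 12]
  [6, 10]

Each entry (A^⊗3)_ij equals the minimum over all length-3 walks i = v_0 → v_1 → … → v_3 = j of Σ_t A[v_t][v_{t+1}]. For example, for (i, j) = (0, 1) we minimise over 4 possible intermediate vertex sequences; the minimum is 12, attained along the walk 0 → 1 → 0 → 1.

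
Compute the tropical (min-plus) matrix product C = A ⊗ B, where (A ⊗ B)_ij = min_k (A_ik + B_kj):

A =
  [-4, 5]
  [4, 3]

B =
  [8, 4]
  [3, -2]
A ⊗ B =
  [4, 0]
  [6, 1]

Apply the min-plus product entry-by-entry:
  C[0][0] = min over k of (A[0][0] + B[0][0] = -4 + 8 = 4, A[0][1] + B[1][0] = 5 + 3 = 8) = 4 (attained at k = 0)
  C[0][1] = min over k of (A[0][0] + B[0][1] = -4 + 4 = 0, A[0][1] + B[1][1] = 5 + -2 = 3) = 0 (attained at k = 0)
  C[1][0] = min over k of (A[1][0] + B[0][0] = 4 + 8 = 12, A[1][1] + B[1][0] = 3 + 3 = 6) = 6 (attained at k = 1)
  C[1][1] = min over k of (A[1][0] + B[0][1] = 4 + 4 = 8, A[1][1] + B[1][1] = 3 + -2 = 1) = 1 (attained at k = 1)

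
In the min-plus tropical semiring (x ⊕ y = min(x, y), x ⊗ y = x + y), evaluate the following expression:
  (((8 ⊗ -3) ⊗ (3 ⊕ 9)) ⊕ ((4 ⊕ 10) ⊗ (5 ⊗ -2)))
(((8 ⊗ -3) ⊗ (3 ⊕ 9)) ⊕ ((4 ⊕ 10) ⊗ (5 ⊗ -2))) = 7

Expand innermost to outermost. Recall ⊕ takes the minimum of its arguments and ⊗ takes their sum. Working out the expression (((8 ⊗ -3) ⊗ (3 ⊕ 9)) ⊕ ((4 ⊕ 10) ⊗ (5 ⊗ -2))) gives 7.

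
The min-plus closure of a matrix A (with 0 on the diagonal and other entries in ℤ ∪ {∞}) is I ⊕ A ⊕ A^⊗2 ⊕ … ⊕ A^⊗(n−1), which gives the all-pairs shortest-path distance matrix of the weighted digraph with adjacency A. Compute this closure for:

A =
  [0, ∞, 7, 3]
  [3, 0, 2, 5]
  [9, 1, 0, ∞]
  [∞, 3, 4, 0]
Closure =
  [0, 6, 7, 3]
  [3, 0, 2, 5]
  [4, 1, 0, 6]
  [6, 3, 4, 0]

This is the Floyd-Warshall all-pairs shortest-path computation. For each intermediate vertex k = 0, 1, …, 3, update dist[i][j] ← min(dist[i][j], dist[i][k] + dist[k][j]). The final matrix gives, for each (i, j), the minimum total weight of any directed path from i to j (possibly empty when i = j).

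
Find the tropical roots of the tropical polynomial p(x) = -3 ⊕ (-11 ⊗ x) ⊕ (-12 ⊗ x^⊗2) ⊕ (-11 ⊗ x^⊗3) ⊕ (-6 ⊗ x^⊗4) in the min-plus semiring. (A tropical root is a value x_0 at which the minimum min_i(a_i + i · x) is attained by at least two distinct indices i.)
Roots: {-5, -1, 1, 8}

Each tropical root is a break point of the lower envelope of the lines y = a_i + i · x (there are 5 lines, with slopes 0, 1, ..., 4). Only the lines that attain the minimum somewhere contribute to roots; other lines are dominated. Here the surviving (envelope) indices are i = 4, i = 3, i = 2, i = 1, i = 0.
Intersections between consecutive envelope lines give the roots: for adjacent envelope indices i < j the intersection is x = (a_i − a_j) / (j − i). Reading off the sorted break points: {-5, -1, 1, 8}.
Verification: at each break x_0, at least two indices attain the minimum of min_i(a_i + i · x_0).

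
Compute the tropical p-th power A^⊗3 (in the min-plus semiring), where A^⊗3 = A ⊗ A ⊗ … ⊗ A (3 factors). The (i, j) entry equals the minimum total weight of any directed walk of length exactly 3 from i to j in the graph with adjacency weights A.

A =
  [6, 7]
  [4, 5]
A^⊗3 =
  [16, 17]
  [14, 15]

Each entry (A^⊗3)_ij equals the minimum over all length-3 walks i = v_0 → v_1 → … → v_3 = j of Σ_t A[v_t][v_{t+1}]. For example, for (i, j) = (0, 1) we minimise over 4 possible intermediate vertex sequences; the minimum is 17, attained along the walk 0 → 1 → 1 → 1.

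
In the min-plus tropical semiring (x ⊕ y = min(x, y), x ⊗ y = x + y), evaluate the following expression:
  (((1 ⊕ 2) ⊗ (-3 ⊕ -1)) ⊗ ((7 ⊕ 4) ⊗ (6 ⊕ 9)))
(((1 ⊕ 2) ⊗ (-3 ⊕ -1)) ⊗ ((7 ⊕ 4) ⊗ (6 ⊕ 9))) = 8

Expand innermost to outermost. Recall ⊕ takes the minimum of its arguments and ⊗ takes their sum. Working out the expression (((1 ⊕ 2) ⊗ (-3 ⊕ -1)) ⊗ ((7 ⊕ 4) ⊗ (6 ⊕ 9))) gives 8.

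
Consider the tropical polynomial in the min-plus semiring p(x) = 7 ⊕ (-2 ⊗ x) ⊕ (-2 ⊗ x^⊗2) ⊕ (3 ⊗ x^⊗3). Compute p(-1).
p(-1) = -4

A tropical monomial a ⊗ x^⊗i evaluates to a + i · x. Evaluating each term at x = -1:
  Term 0 contributes 7 + 0 · -1 = 7
  Term 1 contributes -2 + 1 · -1 = -3
  Term 2 contributes -2 + 2 · -1 = -4
  Term 3 contributes 3 + 3 · -1 = 0
p(-1) = ⊕ of these = min[7, -3, -4, 0] = -4.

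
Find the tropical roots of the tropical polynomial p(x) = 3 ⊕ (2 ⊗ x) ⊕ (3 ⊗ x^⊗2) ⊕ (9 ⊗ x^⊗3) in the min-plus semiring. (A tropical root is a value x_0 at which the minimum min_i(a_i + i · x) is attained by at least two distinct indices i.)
Roots: {-6, -1, 1}

Each tropical root is a break point of the lower envelope of the lines y = a_i + i · x (there are 4 lines, with slopes 0, 1, ..., 3). Only the lines that attain the minimum somewhere contribute to roots; other lines are dominated. Here the surviving (envelope) indices are i = 3, i = 2, i = 1, i = 0.
Intersections between consecutive envelope lines give the roots: for adjacent envelope indices i < j the intersection is x = (a_i − a_j) / (j − i). Reading off the sorted break points: {-6, -1, 1}.
Verification: at each break x_0, at least two indices attain the minimum of min_i(a_i + i · x_0).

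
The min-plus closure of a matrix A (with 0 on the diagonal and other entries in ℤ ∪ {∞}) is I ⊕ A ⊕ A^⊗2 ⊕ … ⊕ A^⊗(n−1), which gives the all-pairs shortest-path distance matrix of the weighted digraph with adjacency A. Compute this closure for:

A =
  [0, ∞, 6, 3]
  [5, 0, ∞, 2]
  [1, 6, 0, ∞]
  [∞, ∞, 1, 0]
Closure =
  [0, 10, 4, 3]
  [4, 0, 3, 2]
  [1, 6, 0, 4]
  [2, 7, 1, 0]

This is the Floyd-Warshall all-pairs shortest-path computation. For each intermediate vertex k = 0, 1, …, 3, update dist[i][j] ← min(dist[i][j], dist[i][k] + dist[k][j]). The final matrix gives, for each (i, j), the minimum total weight of any directed path from i to j (possibly empty when i = j).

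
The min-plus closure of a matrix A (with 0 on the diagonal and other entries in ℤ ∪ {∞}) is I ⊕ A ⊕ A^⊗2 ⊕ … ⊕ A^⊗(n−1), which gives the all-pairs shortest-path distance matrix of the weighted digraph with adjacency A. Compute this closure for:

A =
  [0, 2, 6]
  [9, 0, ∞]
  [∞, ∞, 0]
Closure =
  [0, 2, 6]
  [9, 0, 15]
  [∞, ∞, 0]

This is the Floyd-Warshall all-pairs shortest-path computation. For each intermediate vertex k = 0, 1, …, 2, update dist[i][j] ← min(dist[i][j], dist[i][k] + dist[k][j]). The final matrix gives, for each (i, j), the minimum total weight of any directed path from i to j (possibly empty when i = j).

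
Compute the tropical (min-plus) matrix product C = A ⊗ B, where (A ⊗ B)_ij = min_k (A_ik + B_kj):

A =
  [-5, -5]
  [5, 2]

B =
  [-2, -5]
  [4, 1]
A ⊗ B =
  [-7, -10]
  [3, 0]

Apply the min-plus product entry-by-entry:
  C[0][0] = min over k of (A[0][0] + B[0][0] = -5 + -2 = -7, A[0][1] + B[1][0] = -5 + 4 = -1) = -7 (attained at k = 0)
  C[0][1] = min over k of (A[0][0] + B[0][1] = -5 + -5 = -10, A[0][1] + B[1][1] = -5 + 1 = -4) = -10 (attained at k = 0)
  C[1][0] = min over k of (A[1][0] + B[0][0] = 5 + -2 = 3, A[1][1] + B[1][0] = 2 + 4 = 6) = 3 (attained at k = 0)
  C[1][1] = min over k of (A[1][0] + B[0][1] = 5 + -5 = 0, A[1][1] + B[1][1] = 2 + 1 = 3) = 0 (attained at k = 0)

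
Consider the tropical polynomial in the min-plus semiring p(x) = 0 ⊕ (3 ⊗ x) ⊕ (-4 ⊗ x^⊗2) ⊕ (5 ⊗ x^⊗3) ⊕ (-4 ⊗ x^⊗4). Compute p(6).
p(6) = 0

A tropical monomial a ⊗ x^⊗i evaluates to a + i · x. Evaluating each term at x = 6:
  Term 0 contributes 0 + 0 · 6 = 0
  Term 1 contributes 3 + 1 · 6 = 9
  Term 2 contributes -4 + 2 · 6 = 8
  Term 3 contributes 5 + 3 · 6 = 23
  Term 4 contributes -4 + 4 · 6 = 20
p(6) = ⊕ of these = min[0, 9, 8, 23, 20] = 0.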